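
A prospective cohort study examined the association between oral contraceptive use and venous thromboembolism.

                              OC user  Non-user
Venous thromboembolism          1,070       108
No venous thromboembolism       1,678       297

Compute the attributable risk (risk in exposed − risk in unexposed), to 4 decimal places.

Reading the table with exposure as columns: a = 1070 (OC user, case), b = 1678 (OC user, non-case), c = 108 (Non-user, case), d = 297.
Risk in exposed = 1070/2748 = 0.389374; risk in unexposed = 108/405 = 0.266667.
Risk difference = 0.389374 − 0.266667 = 0.122707

0.1227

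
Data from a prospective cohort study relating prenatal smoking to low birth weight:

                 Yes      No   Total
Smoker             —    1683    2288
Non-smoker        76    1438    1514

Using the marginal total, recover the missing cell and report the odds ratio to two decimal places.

The missing cell is in the exposed row: 2288 − 1683 = 605.
So a = 605, b = 1683, c = 76, d = 1438.
OR = (a·d)/(b·c) = (605 × 1438) / (1683 × 76) = 869990 / 127908 = 6.80169

6.80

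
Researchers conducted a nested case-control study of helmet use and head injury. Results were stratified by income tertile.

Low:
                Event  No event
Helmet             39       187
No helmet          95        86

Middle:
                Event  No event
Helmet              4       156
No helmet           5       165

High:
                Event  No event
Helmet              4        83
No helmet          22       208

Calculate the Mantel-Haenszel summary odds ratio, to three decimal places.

0.248

OR_MH = Σ(aᵢdᵢ/nᵢ) / Σ(bᵢcᵢ/nᵢ), where nᵢ is the stratum total.
Stratum 1 (Low): n = 407; a·d/n = 39·86/407 = 8.2408; b·c/n = 187·95/407 = 43.6486
Stratum 2 (Middle): n = 330; a·d/n = 4·165/330 = 2.0000; b·c/n = 156·5/330 = 2.3636
Stratum 3 (High): n = 317; a·d/n = 4·208/317 = 2.6246; b·c/n = 83·22/317 = 5.7603
OR_MH = (8.2408 + 2.0000 + 2.6246) / (43.6486 + 2.3636 + 5.7603) = 12.8654 / 51.7725 = 0.24850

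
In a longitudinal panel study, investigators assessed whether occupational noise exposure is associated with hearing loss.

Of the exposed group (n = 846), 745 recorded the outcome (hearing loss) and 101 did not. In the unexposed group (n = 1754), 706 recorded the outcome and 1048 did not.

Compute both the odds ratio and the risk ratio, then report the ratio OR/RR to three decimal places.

5.005

From the description: a = 745, b = 101, c = 706, d = 1048.
OR = (745·1048)/(101·706) = 780760/71306 = 10.94943
Risk in exposed = 745/846 = 0.88061; risk in unexposed = 706/1754 = 0.40251; RR = 2.18782
OR/RR = 10.94943 / 2.18782 = 5.00473
The outcome is not rare, so the OR lies further from 1 than the RR.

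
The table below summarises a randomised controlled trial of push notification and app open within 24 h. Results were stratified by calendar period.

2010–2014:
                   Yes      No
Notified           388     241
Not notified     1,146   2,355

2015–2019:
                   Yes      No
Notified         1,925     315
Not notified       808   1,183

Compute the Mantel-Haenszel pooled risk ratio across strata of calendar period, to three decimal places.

RR_MH = Σ(aᵢ·n₀ᵢ/nᵢ) / Σ(cᵢ·n₁ᵢ/nᵢ), with n₁ᵢ = aᵢ+bᵢ (exposed), n₀ᵢ = cᵢ+dᵢ (unexposed), nᵢ = n₁ᵢ+n₀ᵢ.
Stratum 1 (2010–2014): n₁ = 629, n₀ = 3501, n = 4130; a·n₀/n = 388·3501/4130 = 328.9075; c·n₁/n = 1146·629/4130 = 174.5361
Stratum 2 (2015–2019): n₁ = 2240, n₀ = 1991, n = 4231; a·n₀/n = 1925·1991/4231 = 905.8556; c·n₁/n = 808·2240/4231 = 427.7759
RR_MH = (328.9075 + 905.8556) / (174.5361 + 427.7759) = 1234.7631 / 602.3120 = 2.05004

2.050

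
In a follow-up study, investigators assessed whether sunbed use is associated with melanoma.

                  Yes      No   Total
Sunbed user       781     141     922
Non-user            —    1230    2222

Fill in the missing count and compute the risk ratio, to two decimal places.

1.90

The missing cell is in the unexposed row: 2222 − 1230 = 992.
So a = 781, b = 141, c = 992, d = 1230.
RR = [a/(a+b)] / [c/(c+d)] = (781/922) / (992/2222) = 0.84707/0.44644 = 1.89737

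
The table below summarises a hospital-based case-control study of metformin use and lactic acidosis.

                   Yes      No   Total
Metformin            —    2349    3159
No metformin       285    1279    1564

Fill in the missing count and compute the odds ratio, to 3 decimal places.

1.547

The missing cell is in the exposed row: 3159 − 2349 = 810.
So a = 810, b = 2349, c = 285, d = 1279.
OR = (a·d)/(b·c) = (810 × 1279) / (2349 × 285) = 1035990 / 669465 = 1.54749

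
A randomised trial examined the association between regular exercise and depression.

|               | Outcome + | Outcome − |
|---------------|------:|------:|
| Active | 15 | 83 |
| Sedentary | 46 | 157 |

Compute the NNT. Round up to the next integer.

Risk in treated group = 15/98 = 0.15306; risk in control = 46/203 = 0.22660.
Absolute risk reduction = 0.22660 − 0.15306 = 0.07354
NNT = 1 / ARR = 1 / 0.07354 = 13.598 → round up → 14

14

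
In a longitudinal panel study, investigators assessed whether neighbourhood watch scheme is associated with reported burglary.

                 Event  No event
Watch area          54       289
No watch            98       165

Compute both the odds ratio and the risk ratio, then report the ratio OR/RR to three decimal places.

Cells: a = 54, b = 289, c = 98, d = 165.
OR = (54·165)/(289·98) = 8910/28322 = 0.31460
Risk in exposed = 54/343 = 0.15743; risk in unexposed = 98/263 = 0.37262; RR = 0.42250
OR/RR = 0.31460 / 0.42250 = 0.74460
The outcome is not rare, so the OR lies further from 1 than the RR.

0.745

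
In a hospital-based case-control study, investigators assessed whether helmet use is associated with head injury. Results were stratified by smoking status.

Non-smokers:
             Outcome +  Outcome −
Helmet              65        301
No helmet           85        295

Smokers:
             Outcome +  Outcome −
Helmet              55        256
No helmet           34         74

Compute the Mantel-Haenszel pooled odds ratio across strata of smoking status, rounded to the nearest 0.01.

0.64

OR_MH = Σ(aᵢdᵢ/nᵢ) / Σ(bᵢcᵢ/nᵢ), where nᵢ is the stratum total.
Stratum 1 (Non-smokers): n = 746; a·d/n = 65·295/746 = 25.7038; b·c/n = 301·85/746 = 34.2962
Stratum 2 (Smokers): n = 419; a·d/n = 55·74/419 = 9.7136; b·c/n = 256·34/419 = 20.7733
OR_MH = (25.7038 + 9.7136) / (34.2962 + 20.7733) = 35.4174 / 55.0695 = 0.64314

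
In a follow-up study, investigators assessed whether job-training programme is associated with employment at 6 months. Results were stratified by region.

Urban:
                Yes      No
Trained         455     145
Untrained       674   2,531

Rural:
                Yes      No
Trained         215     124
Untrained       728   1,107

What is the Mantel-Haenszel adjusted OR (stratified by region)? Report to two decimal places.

OR_MH = Σ(aᵢdᵢ/nᵢ) / Σ(bᵢcᵢ/nᵢ), where nᵢ is the stratum total.
Stratum 1 (Urban): n = 3805; a·d/n = 455·2531/3805 = 302.6557; b·c/n = 145·674/3805 = 25.6846
Stratum 2 (Rural): n = 2174; a·d/n = 215·1107/2174 = 109.4779; b·c/n = 124·728/2174 = 41.5235
OR_MH = (302.6557 + 109.4779) / (25.6846 + 41.5235) = 412.1336 / 67.2081 = 6.13220

6.13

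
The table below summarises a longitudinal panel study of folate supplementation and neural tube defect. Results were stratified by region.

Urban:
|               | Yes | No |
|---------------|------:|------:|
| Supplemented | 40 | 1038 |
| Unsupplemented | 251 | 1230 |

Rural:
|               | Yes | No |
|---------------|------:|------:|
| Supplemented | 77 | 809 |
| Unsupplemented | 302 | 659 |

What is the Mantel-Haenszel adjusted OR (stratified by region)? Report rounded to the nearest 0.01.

0.20

OR_MH = Σ(aᵢdᵢ/nᵢ) / Σ(bᵢcᵢ/nᵢ), where nᵢ is the stratum total.
Stratum 1 (Urban): n = 2559; a·d/n = 40·1230/2559 = 19.2263; b·c/n = 1038·251/2559 = 101.8124
Stratum 2 (Rural): n = 1847; a·d/n = 77·659/1847 = 27.4732; b·c/n = 809·302/1847 = 132.2783
OR_MH = (19.2263 + 27.4732) / (101.8124 + 132.2783) = 46.6995 / 234.0907 = 0.19949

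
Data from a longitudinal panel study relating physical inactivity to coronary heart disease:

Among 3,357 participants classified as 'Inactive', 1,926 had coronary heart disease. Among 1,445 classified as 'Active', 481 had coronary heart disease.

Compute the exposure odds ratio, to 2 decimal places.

2.70

From the description: a = 1926, b = 1431, c = 481, d = 964.
OR = (a·d)/(b·c) = (1926 × 964) / (1431 × 481) = 1856664 / 688311 = 2.69742
The odds of coronary heart disease are about 2.70 times as high in the inactive group.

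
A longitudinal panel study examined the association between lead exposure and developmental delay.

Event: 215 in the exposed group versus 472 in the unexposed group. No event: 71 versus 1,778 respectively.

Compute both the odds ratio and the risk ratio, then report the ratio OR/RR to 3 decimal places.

3.183

From the description: a = 215, b = 71, c = 472, d = 1778.
OR = (215·1778)/(71·472) = 382270/33512 = 11.40696
Risk in exposed = 215/286 = 0.75175; risk in unexposed = 472/2250 = 0.20978; RR = 3.58355
OR/RR = 11.40696 / 3.58355 = 3.18315
The outcome is not rare, so the OR lies further from 1 than the RR.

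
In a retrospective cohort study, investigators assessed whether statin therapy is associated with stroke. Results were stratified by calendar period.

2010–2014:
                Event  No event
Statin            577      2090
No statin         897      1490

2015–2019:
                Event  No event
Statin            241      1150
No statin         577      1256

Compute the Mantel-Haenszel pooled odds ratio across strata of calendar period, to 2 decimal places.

OR_MH = Σ(aᵢdᵢ/nᵢ) / Σ(bᵢcᵢ/nᵢ), where nᵢ is the stratum total.
Stratum 1 (2010–2014): n = 5054; a·d/n = 577·1490/5054 = 170.1088; b·c/n = 2090·897/5054 = 370.9398
Stratum 2 (2015–2019): n = 3224; a·d/n = 241·1256/3224 = 93.8883; b·c/n = 1150·577/3224 = 205.8158
OR_MH = (170.1088 + 93.8883) / (370.9398 + 205.8158) = 263.9972 / 576.7556 = 0.45773

0.46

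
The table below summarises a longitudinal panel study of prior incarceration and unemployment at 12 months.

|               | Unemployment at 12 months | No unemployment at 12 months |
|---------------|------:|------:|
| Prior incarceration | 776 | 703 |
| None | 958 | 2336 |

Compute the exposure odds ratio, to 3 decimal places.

2.692

Cells: a = 776, b = 703, c = 958, d = 2336.
OR = (a·d)/(b·c) = (776 × 2336) / (703 × 958) = 1812736 / 673474 = 2.69162
The odds of unemployment at 12 months are about 2.69 times as high in the prior incarceration group.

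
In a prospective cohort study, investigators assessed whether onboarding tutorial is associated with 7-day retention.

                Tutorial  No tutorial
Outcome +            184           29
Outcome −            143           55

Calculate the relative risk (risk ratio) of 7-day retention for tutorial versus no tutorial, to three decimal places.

Reading the table with exposure as columns: a = 184 (Tutorial, case), b = 143 (Tutorial, non-case), c = 29 (No tutorial, case), d = 55.
Risk in exposed = 184/327 = 0.56269; risk in unexposed = 29/84 = 0.34524.
RR = 0.56269 / 0.34524 = 1.62986
The risk among the exposed is 1.63 times that among the unexposed.

1.630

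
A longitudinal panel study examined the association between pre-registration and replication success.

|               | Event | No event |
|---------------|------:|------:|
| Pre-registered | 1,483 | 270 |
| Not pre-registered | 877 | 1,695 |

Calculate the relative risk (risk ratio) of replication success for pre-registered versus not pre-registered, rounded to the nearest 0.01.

Cells: a = 1483, b = 270, c = 877, d = 1695.
Risk in exposed = 1483/1753 = 0.84598; risk in unexposed = 877/2572 = 0.34098.
RR = 0.84598 / 0.34098 = 2.48102
The risk among the exposed is 2.48 times that among the unexposed.

2.48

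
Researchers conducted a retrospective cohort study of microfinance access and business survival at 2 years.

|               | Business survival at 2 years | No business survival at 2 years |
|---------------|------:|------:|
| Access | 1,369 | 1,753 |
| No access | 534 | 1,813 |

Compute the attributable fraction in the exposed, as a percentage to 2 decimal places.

Cells: a = 1369, b = 1753, c = 534, d = 1813.
Risk in exposed = 1369/3122 = 0.43850; risk in unexposed = 534/2347 = 0.22752.
RR = 0.43850/0.22752 = 1.92727
AR% = (RR − 1)/RR × 100 = (1.92727 − 1)/1.92727 × 100 = 48.1131%

48.11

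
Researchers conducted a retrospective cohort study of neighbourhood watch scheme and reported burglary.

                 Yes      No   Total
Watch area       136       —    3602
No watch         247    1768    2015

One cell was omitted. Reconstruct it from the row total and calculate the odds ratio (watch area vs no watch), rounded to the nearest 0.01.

The missing cell is in the exposed row: 3602 − 136 = 3466.
So a = 136, b = 3466, c = 247, d = 1768.
OR = (a·d)/(b·c) = (136 × 1768) / (3466 × 247) = 240448 / 856102 = 0.28086

0.28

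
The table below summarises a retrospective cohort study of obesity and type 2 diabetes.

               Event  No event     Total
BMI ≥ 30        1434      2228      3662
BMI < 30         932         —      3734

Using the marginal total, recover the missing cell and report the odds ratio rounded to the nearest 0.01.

The missing cell is in the unexposed row: 3734 − 932 = 2802.
So a = 1434, b = 2228, c = 932, d = 2802.
OR = (a·d)/(b·c) = (1434 × 2802) / (2228 × 932) = 4018068 / 2076496 = 1.93502

1.94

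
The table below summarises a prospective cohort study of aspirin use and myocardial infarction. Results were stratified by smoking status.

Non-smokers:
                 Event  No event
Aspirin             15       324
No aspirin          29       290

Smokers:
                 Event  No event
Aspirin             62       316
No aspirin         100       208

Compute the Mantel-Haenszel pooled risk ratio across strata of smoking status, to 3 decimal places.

RR_MH = Σ(aᵢ·n₀ᵢ/nᵢ) / Σ(cᵢ·n₁ᵢ/nᵢ), with n₁ᵢ = aᵢ+bᵢ (exposed), n₀ᵢ = cᵢ+dᵢ (unexposed), nᵢ = n₁ᵢ+n₀ᵢ.
Stratum 1 (Non-smokers): n₁ = 339, n₀ = 319, n = 658; a·n₀/n = 15·319/658 = 7.2720; c·n₁/n = 29·339/658 = 14.9407
Stratum 2 (Smokers): n₁ = 378, n₀ = 308, n = 686; a·n₀/n = 62·308/686 = 27.8367; c·n₁/n = 100·378/686 = 55.1020
RR_MH = (7.2720 + 27.8367) / (14.9407 + 55.1020) = 35.1088 / 70.0428 = 0.50125

0.501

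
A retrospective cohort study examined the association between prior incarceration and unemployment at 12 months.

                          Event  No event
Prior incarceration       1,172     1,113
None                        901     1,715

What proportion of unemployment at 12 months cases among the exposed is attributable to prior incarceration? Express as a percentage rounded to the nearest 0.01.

32.85

Cells: a = 1172, b = 1113, c = 901, d = 1715.
Risk in exposed = 1172/2285 = 0.51291; risk in unexposed = 901/2616 = 0.34442.
RR = 0.51291/0.34442 = 1.48920
AR% = (RR − 1)/RR × 100 = (1.48920 − 1)/1.48920 × 100 = 32.8501%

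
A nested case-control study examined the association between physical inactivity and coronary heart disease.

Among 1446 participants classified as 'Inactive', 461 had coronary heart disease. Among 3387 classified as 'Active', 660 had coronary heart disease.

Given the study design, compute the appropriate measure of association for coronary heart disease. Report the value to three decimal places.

1.934

From the description: a = 461, b = 985, c = 660, d = 2727.
This is a nested case-control study: participants were sampled on outcome status, so risks in the source population cannot be estimated directly — relative risk is not valid here. The odds ratio is the appropriate measure.
OR = (a·d)/(b·c) = (461 × 2727) / (985 × 660) = 1257147 / 650100 = 1.93377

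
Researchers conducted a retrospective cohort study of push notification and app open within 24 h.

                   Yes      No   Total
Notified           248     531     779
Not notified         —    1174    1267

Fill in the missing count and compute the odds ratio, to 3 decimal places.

The missing cell is in the unexposed row: 1267 − 1174 = 93.
So a = 248, b = 531, c = 93, d = 1174.
OR = (a·d)/(b·c) = (248 × 1174) / (531 × 93) = 291152 / 49383 = 5.89579

5.896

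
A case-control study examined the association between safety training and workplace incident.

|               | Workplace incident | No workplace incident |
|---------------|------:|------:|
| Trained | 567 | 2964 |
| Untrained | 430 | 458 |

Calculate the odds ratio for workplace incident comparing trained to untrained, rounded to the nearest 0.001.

0.204

Cells: a = 567, b = 2964, c = 430, d = 458.
OR = (a·d)/(b·c) = (567 × 458) / (2964 × 430) = 259686 / 1274520 = 0.20375
Exposure is associated with lower odds of workplace incident (OR = 0.20 < 1).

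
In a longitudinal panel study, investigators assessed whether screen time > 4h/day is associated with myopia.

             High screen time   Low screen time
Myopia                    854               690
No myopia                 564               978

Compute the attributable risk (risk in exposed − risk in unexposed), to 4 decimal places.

Reading the table with exposure as columns: a = 854 (High screen time, case), b = 564 (High screen time, non-case), c = 690 (Low screen time, case), d = 978.
Risk in exposed = 854/1418 = 0.602257; risk in unexposed = 690/1668 = 0.413669.
Risk difference = 0.602257 − 0.413669 = 0.188588

0.1886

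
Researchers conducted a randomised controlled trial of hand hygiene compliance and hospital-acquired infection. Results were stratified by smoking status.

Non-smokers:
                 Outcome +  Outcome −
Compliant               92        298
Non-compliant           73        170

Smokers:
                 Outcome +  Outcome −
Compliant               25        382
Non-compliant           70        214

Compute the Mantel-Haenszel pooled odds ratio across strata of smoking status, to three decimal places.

OR_MH = Σ(aᵢdᵢ/nᵢ) / Σ(bᵢcᵢ/nᵢ), where nᵢ is the stratum total.
Stratum 1 (Non-smokers): n = 633; a·d/n = 92·170/633 = 24.7077; b·c/n = 298·73/633 = 34.3665
Stratum 2 (Smokers): n = 691; a·d/n = 25·214/691 = 7.7424; b·c/n = 382·70/691 = 38.6975
OR_MH = (24.7077 + 7.7424) / (34.3665 + 38.6975) = 32.4501 / 73.0640 = 0.44413

0.444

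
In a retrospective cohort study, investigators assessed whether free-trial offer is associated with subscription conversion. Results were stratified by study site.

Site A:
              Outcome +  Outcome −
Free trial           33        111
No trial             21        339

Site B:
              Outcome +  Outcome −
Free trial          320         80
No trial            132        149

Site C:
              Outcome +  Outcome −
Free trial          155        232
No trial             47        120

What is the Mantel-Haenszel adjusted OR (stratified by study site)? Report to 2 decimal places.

3.16

OR_MH = Σ(aᵢdᵢ/nᵢ) / Σ(bᵢcᵢ/nᵢ), where nᵢ is the stratum total.
Stratum 1 (Site A): n = 504; a·d/n = 33·339/504 = 22.1964; b·c/n = 111·21/504 = 4.6250
Stratum 2 (Site B): n = 681; a·d/n = 320·149/681 = 70.0147; b·c/n = 80·132/681 = 15.5066
Stratum 3 (Site C): n = 554; a·d/n = 155·120/554 = 33.5740; b·c/n = 232·47/554 = 19.6823
OR_MH = (22.1964 + 70.0147 + 33.5740) / (4.6250 + 15.5066 + 19.6823) = 125.7851 / 39.8139 = 3.15933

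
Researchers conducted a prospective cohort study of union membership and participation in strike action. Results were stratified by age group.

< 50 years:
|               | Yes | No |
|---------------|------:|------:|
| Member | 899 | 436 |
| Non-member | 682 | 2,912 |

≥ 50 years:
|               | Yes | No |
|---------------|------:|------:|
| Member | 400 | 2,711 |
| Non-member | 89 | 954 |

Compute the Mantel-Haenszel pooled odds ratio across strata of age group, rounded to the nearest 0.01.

5.26

OR_MH = Σ(aᵢdᵢ/nᵢ) / Σ(bᵢcᵢ/nᵢ), where nᵢ is the stratum total.
Stratum 1 (< 50 years): n = 4929; a·d/n = 899·2912/4929 = 531.1195; b·c/n = 436·682/4929 = 60.3270
Stratum 2 (≥ 50 years): n = 4154; a·d/n = 400·954/4154 = 91.8633; b·c/n = 2711·89/4154 = 58.0835
OR_MH = (531.1195 + 91.8633) / (60.3270 + 58.0835) = 622.9828 / 118.4106 = 5.26121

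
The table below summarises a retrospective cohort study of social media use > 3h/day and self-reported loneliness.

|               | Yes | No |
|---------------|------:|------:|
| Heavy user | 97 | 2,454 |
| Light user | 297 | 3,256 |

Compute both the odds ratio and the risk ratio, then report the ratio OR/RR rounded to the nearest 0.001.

Cells: a = 97, b = 2454, c = 297, d = 3256.
OR = (97·3256)/(2454·297) = 315832/728838 = 0.43334
Risk in exposed = 97/2551 = 0.03802; risk in unexposed = 297/3553 = 0.08359; RR = 0.45488
OR/RR = 0.43334 / 0.45488 = 0.95263
The outcome is rare in both groups, so OR ≈ RR (ratio near 1).

0.953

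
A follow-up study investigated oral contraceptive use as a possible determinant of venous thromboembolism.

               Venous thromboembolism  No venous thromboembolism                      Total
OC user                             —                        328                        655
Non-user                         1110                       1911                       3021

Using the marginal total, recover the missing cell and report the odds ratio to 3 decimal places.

The missing cell is in the exposed row: 655 − 328 = 327.
So a = 327, b = 328, c = 1110, d = 1911.
OR = (a·d)/(b·c) = (327 × 1911) / (328 × 1110) = 624897 / 364080 = 1.71637

1.716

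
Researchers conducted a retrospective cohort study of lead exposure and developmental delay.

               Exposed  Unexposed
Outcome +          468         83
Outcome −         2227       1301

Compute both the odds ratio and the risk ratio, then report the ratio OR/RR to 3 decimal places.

Reading the table with exposure as columns: a = 468 (Exposed, case), b = 2227 (Exposed, non-case), c = 83 (Unexposed, case), d = 1301.
OR = (468·1301)/(2227·83) = 608868/184841 = 3.29401
Risk in exposed = 468/2695 = 0.17365; risk in unexposed = 83/1384 = 0.05997; RR = 2.89564
OR/RR = 3.29401 / 2.89564 = 1.13757
The outcome is not rare, so the OR lies further from 1 than the RR.

1.138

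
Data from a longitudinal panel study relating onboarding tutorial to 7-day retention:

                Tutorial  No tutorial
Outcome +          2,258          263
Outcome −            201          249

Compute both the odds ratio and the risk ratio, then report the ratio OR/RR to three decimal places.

Reading the table with exposure as columns: a = 2258 (Tutorial, case), b = 201 (Tutorial, non-case), c = 263 (No tutorial, case), d = 249.
OR = (2258·249)/(201·263) = 562242/52863 = 10.63583
Risk in exposed = 2258/2459 = 0.91826; risk in unexposed = 263/512 = 0.51367; RR = 1.78764
OR/RR = 10.63583 / 1.78764 = 5.94966
The outcome is not rare, so the OR lies further from 1 than the RR.

5.950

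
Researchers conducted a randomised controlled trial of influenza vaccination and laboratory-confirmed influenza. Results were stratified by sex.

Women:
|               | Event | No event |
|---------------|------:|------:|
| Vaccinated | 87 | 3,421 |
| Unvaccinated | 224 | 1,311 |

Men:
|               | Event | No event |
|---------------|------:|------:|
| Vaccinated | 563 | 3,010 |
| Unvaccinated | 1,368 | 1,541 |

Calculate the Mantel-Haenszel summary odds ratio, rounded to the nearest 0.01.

0.20

OR_MH = Σ(aᵢdᵢ/nᵢ) / Σ(bᵢcᵢ/nᵢ), where nᵢ is the stratum total.
Stratum 1 (Women): n = 5043; a·d/n = 87·1311/5043 = 22.6169; b·c/n = 3421·224/5043 = 151.9540
Stratum 2 (Men): n = 6482; a·d/n = 563·1541/6482 = 133.8450; b·c/n = 3010·1368/6482 = 635.2484
OR_MH = (22.6169 + 133.8450) / (151.9540 + 635.2484) = 156.4618 / 787.2024 = 0.19876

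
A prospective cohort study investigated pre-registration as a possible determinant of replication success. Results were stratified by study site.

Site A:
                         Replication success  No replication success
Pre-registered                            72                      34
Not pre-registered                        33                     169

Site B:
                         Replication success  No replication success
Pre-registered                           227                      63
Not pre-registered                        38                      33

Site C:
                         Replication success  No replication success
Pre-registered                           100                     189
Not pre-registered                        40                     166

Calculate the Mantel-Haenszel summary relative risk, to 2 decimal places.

RR_MH = Σ(aᵢ·n₀ᵢ/nᵢ) / Σ(cᵢ·n₁ᵢ/nᵢ), with n₁ᵢ = aᵢ+bᵢ (exposed), n₀ᵢ = cᵢ+dᵢ (unexposed), nᵢ = n₁ᵢ+n₀ᵢ.
Stratum 1 (Site A): n₁ = 106, n₀ = 202, n = 308; a·n₀/n = 72·202/308 = 47.2208; c·n₁/n = 33·106/308 = 11.3571
Stratum 2 (Site B): n₁ = 290, n₀ = 71, n = 361; a·n₀/n = 227·71/361 = 44.6454; c·n₁/n = 38·290/361 = 30.5263
Stratum 3 (Site C): n₁ = 289, n₀ = 206, n = 495; a·n₀/n = 100·206/495 = 41.6162; c·n₁/n = 40·289/495 = 23.3535
RR_MH = (47.2208 + 44.6454 + 41.6162) / (11.3571 + 30.5263 + 23.3535) = 133.4824 / 65.2370 = 2.04611

2.05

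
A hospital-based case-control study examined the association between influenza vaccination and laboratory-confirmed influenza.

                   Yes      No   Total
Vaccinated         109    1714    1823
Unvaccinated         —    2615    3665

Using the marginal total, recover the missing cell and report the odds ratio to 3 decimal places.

The missing cell is in the unexposed row: 3665 − 2615 = 1050.
So a = 109, b = 1714, c = 1050, d = 2615.
OR = (a·d)/(b·c) = (109 × 2615) / (1714 × 1050) = 285035 / 1799700 = 0.15838

0.158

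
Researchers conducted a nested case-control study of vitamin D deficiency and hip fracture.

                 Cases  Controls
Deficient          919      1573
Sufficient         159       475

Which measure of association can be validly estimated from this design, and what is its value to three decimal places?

1.745

Cells: a = 919, b = 1573, c = 159, d = 475.
This is a nested case-control study: participants were sampled on outcome status, so risks in the source population cannot be estimated directly — relative risk is not valid here. The odds ratio is the appropriate measure.
OR = (a·d)/(b·c) = (919 × 475) / (1573 × 159) = 436525 / 250107 = 1.74535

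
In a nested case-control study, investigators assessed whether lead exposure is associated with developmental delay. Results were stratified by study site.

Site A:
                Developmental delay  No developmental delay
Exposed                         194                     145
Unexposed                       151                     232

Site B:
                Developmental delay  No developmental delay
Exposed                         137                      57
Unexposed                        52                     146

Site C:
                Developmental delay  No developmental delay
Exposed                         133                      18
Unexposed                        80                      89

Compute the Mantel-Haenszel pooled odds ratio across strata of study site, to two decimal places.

OR_MH = Σ(aᵢdᵢ/nᵢ) / Σ(bᵢcᵢ/nᵢ), where nᵢ is the stratum total.
Stratum 1 (Site A): n = 722; a·d/n = 194·232/722 = 62.3380; b·c/n = 145·151/722 = 30.3255
Stratum 2 (Site B): n = 392; a·d/n = 137·146/392 = 51.0255; b·c/n = 57·52/392 = 7.5612
Stratum 3 (Site C): n = 320; a·d/n = 133·89/320 = 36.9906; b·c/n = 18·80/320 = 4.5000
OR_MH = (62.3380 + 51.0255 + 36.9906) / (30.3255 + 7.5612 + 4.5000) = 150.3541 / 42.3867 = 3.54720

3.55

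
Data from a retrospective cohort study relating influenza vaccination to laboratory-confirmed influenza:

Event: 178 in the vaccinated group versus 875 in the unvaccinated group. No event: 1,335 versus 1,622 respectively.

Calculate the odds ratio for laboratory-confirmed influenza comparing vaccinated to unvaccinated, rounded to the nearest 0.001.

0.247

From the description: a = 178, b = 1335, c = 875, d = 1622.
OR = (a·d)/(b·c) = (178 × 1622) / (1335 × 875) = 288716 / 1168125 = 0.24716
Exposure is associated with lower odds of laboratory-confirmed influenza (OR = 0.25 < 1).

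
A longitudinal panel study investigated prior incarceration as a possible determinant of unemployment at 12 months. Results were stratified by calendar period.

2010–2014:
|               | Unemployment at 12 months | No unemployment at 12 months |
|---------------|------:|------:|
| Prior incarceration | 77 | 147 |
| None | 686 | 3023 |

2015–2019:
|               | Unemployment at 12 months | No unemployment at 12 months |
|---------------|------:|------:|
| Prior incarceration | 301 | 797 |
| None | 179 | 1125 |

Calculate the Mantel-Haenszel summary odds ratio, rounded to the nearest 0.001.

2.354

OR_MH = Σ(aᵢdᵢ/nᵢ) / Σ(bᵢcᵢ/nᵢ), where nᵢ is the stratum total.
Stratum 1 (2010–2014): n = 3933; a·d/n = 77·3023/3933 = 59.1841; b·c/n = 147·686/3933 = 25.6400
Stratum 2 (2015–2019): n = 2402; a·d/n = 301·1125/2402 = 140.9763; b·c/n = 797·179/2402 = 59.3934
OR_MH = (59.1841 + 140.9763) / (25.6400 + 59.3934) = 200.1604 / 85.0334 = 2.35390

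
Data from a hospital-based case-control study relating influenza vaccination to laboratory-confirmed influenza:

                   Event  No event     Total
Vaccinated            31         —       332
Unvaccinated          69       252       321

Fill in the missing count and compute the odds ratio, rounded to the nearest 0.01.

0.38

The missing cell is in the exposed row: 332 − 31 = 301.
So a = 31, b = 301, c = 69, d = 252.
OR = (a·d)/(b·c) = (31 × 252) / (301 × 69) = 7812 / 20769 = 0.37614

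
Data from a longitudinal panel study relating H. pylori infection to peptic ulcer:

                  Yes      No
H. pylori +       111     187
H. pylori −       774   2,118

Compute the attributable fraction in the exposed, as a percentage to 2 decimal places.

28.15

Cells: a = 111, b = 187, c = 774, d = 2118.
Risk in exposed = 111/298 = 0.37248; risk in unexposed = 774/2892 = 0.26763.
RR = 0.37248/0.26763 = 1.39176
AR% = (RR − 1)/RR × 100 = (1.39176 − 1)/1.39176 × 100 = 28.1485%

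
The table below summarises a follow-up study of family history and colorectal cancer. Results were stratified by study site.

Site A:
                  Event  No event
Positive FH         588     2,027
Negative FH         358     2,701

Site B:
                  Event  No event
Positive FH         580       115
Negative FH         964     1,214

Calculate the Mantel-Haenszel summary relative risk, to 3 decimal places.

RR_MH = Σ(aᵢ·n₀ᵢ/nᵢ) / Σ(cᵢ·n₁ᵢ/nᵢ), with n₁ᵢ = aᵢ+bᵢ (exposed), n₀ᵢ = cᵢ+dᵢ (unexposed), nᵢ = n₁ᵢ+n₀ᵢ.
Stratum 1 (Site A): n₁ = 2615, n₀ = 3059, n = 5674; a·n₀/n = 588·3059/5674 = 317.0060; c·n₁/n = 358·2615/5674 = 164.9930
Stratum 2 (Site B): n₁ = 695, n₀ = 2178, n = 2873; a·n₀/n = 580·2178/2873 = 439.6937; c·n₁/n = 964·695/2873 = 233.1987
RR_MH = (317.0060 + 439.6937) / (164.9930 + 233.1987) = 756.6997 / 398.1917 = 1.90034

1.900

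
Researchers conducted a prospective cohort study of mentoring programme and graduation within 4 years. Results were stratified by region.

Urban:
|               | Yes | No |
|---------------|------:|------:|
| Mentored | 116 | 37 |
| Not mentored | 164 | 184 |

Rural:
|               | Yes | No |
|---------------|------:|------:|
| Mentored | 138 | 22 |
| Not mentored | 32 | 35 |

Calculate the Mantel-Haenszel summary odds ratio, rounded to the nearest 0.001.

4.199

OR_MH = Σ(aᵢdᵢ/nᵢ) / Σ(bᵢcᵢ/nᵢ), where nᵢ is the stratum total.
Stratum 1 (Urban): n = 501; a·d/n = 116·184/501 = 42.6028; b·c/n = 37·164/501 = 12.1118
Stratum 2 (Rural): n = 227; a·d/n = 138·35/227 = 21.2775; b·c/n = 22·32/227 = 3.1013
OR_MH = (42.6028 + 21.2775) / (12.1118 + 3.1013) = 63.8803 / 15.2131 = 4.19903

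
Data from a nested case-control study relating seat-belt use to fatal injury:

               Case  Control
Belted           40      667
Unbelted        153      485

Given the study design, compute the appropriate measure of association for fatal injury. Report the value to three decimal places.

0.190

Cells: a = 40, b = 667, c = 153, d = 485.
This is a nested case-control study: participants were sampled on outcome status, so risks in the source population cannot be estimated directly — relative risk is not valid here. The odds ratio is the appropriate measure.
OR = (a·d)/(b·c) = (40 × 485) / (667 × 153) = 19400 / 102051 = 0.19010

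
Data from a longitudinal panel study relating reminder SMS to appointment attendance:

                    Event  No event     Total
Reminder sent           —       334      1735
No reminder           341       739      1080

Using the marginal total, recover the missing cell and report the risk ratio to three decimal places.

2.557

The missing cell is in the exposed row: 1735 − 334 = 1401.
So a = 1401, b = 334, c = 341, d = 739.
RR = [a/(a+b)] / [c/(c+d)] = (1401/1735) / (341/1080) = 0.80749/0.31574 = 2.55746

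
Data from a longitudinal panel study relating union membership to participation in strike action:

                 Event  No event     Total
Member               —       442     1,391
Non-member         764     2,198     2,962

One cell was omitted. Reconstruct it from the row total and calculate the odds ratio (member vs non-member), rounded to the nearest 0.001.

6.177

The missing cell is in the exposed row: 1391 − 442 = 949.
So a = 949, b = 442, c = 764, d = 2198.
OR = (a·d)/(b·c) = (949 × 2198) / (442 × 764) = 2085902 / 337688 = 6.17701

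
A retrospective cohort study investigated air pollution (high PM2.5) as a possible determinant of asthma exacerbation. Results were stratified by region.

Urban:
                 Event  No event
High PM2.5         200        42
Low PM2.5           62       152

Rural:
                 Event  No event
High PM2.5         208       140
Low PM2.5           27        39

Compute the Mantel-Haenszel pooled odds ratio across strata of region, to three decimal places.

OR_MH = Σ(aᵢdᵢ/nᵢ) / Σ(bᵢcᵢ/nᵢ), where nᵢ is the stratum total.
Stratum 1 (Urban): n = 456; a·d/n = 200·152/456 = 66.6667; b·c/n = 42·62/456 = 5.7105
Stratum 2 (Rural): n = 414; a·d/n = 208·39/414 = 19.5942; b·c/n = 140·27/414 = 9.1304
OR_MH = (66.6667 + 19.5942) / (5.7105 + 9.1304) = 86.2609 / 14.8410 = 5.81235

5.812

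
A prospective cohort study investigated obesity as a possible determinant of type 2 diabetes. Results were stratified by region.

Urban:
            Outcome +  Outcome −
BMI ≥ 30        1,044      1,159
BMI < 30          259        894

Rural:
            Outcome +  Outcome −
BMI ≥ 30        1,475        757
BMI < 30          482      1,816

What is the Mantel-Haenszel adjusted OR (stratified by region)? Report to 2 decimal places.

OR_MH = Σ(aᵢdᵢ/nᵢ) / Σ(bᵢcᵢ/nᵢ), where nᵢ is the stratum total.
Stratum 1 (Urban): n = 3356; a·d/n = 1044·894/3356 = 278.1097; b·c/n = 1159·259/3356 = 89.4461
Stratum 2 (Rural): n = 4530; a·d/n = 1475·1816/4530 = 591.3024; b·c/n = 757·482/4530 = 80.5461
OR_MH = (278.1097 + 591.3024) / (89.4461 + 80.5461) = 869.4121 / 169.9922 = 5.11442

5.11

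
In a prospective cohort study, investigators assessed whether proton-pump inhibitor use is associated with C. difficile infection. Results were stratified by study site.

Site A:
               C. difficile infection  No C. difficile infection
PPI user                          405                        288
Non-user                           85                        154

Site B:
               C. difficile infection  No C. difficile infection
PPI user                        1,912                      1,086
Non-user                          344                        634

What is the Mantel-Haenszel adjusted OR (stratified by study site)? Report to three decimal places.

3.093

OR_MH = Σ(aᵢdᵢ/nᵢ) / Σ(bᵢcᵢ/nᵢ), where nᵢ is the stratum total.
Stratum 1 (Site A): n = 932; a·d/n = 405·154/932 = 66.9206; b·c/n = 288·85/932 = 26.2661
Stratum 2 (Site B): n = 3976; a·d/n = 1912·634/3976 = 304.8813; b·c/n = 1086·344/3976 = 93.9598
OR_MH = (66.9206 + 304.8813) / (26.2661 + 93.9598) = 371.8019 / 120.2259 = 3.09253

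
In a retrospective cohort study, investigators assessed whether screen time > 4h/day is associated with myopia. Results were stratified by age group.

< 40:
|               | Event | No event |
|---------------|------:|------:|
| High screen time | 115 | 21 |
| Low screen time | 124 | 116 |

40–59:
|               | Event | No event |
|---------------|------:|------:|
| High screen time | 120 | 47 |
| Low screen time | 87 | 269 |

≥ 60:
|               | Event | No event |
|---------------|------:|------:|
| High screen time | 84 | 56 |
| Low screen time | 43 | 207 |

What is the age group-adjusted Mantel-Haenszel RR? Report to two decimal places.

RR_MH = Σ(aᵢ·n₀ᵢ/nᵢ) / Σ(cᵢ·n₁ᵢ/nᵢ), with n₁ᵢ = aᵢ+bᵢ (exposed), n₀ᵢ = cᵢ+dᵢ (unexposed), nᵢ = n₁ᵢ+n₀ᵢ.
Stratum 1 (< 40): n₁ = 136, n₀ = 240, n = 376; a·n₀/n = 115·240/376 = 73.4043; c·n₁/n = 124·136/376 = 44.8511
Stratum 2 (40–59): n₁ = 167, n₀ = 356, n = 523; a·n₀/n = 120·356/523 = 81.6826; c·n₁/n = 87·167/523 = 27.7801
Stratum 3 (≥ 60): n₁ = 140, n₀ = 250, n = 390; a·n₀/n = 84·250/390 = 53.8462; c·n₁/n = 43·140/390 = 15.4359
RR_MH = (73.4043 + 81.6826 + 53.8462) / (44.8511 + 27.7801 + 15.4359) = 208.9330 / 88.0671 = 2.37243

2.37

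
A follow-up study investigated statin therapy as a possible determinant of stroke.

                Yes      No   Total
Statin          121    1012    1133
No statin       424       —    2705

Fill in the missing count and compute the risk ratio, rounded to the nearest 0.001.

The missing cell is in the unexposed row: 2705 − 424 = 2281.
So a = 121, b = 1012, c = 424, d = 2281.
RR = [a/(a+b)] / [c/(c+d)] = (121/1133) / (424/2705) = 0.10680/0.15675 = 0.68133

0.681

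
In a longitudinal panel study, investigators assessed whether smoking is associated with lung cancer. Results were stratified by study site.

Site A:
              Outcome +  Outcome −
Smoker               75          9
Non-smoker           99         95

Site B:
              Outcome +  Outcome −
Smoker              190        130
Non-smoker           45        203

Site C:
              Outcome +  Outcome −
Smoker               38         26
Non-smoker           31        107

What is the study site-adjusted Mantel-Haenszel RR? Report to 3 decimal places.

2.478

RR_MH = Σ(aᵢ·n₀ᵢ/nᵢ) / Σ(cᵢ·n₁ᵢ/nᵢ), with n₁ᵢ = aᵢ+bᵢ (exposed), n₀ᵢ = cᵢ+dᵢ (unexposed), nᵢ = n₁ᵢ+n₀ᵢ.
Stratum 1 (Site A): n₁ = 84, n₀ = 194, n = 278; a·n₀/n = 75·194/278 = 52.3381; c·n₁/n = 99·84/278 = 29.9137
Stratum 2 (Site B): n₁ = 320, n₀ = 248, n = 568; a·n₀/n = 190·248/568 = 82.9577; c·n₁/n = 45·320/568 = 25.3521
Stratum 3 (Site C): n₁ = 64, n₀ = 138, n = 202; a·n₀/n = 38·138/202 = 25.9604; c·n₁/n = 31·64/202 = 9.8218
RR_MH = (52.3381 + 82.9577 + 25.9604) / (29.9137 + 25.3521 + 9.8218) = 161.2563 / 65.0876 = 2.47753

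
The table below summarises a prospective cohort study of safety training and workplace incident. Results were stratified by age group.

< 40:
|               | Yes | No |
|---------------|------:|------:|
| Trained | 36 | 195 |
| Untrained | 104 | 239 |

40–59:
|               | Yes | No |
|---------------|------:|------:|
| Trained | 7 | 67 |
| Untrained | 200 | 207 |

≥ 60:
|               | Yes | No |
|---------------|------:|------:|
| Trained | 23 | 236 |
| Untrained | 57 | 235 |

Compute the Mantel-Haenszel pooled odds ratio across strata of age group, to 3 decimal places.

0.317

OR_MH = Σ(aᵢdᵢ/nᵢ) / Σ(bᵢcᵢ/nᵢ), where nᵢ is the stratum total.
Stratum 1 (< 40): n = 574; a·d/n = 36·239/574 = 14.9895; b·c/n = 195·104/574 = 35.3310
Stratum 2 (40–59): n = 481; a·d/n = 7·207/481 = 3.0125; b·c/n = 67·200/481 = 27.8586
Stratum 3 (≥ 60): n = 551; a·d/n = 23·235/551 = 9.8094; b·c/n = 236·57/551 = 24.4138
OR_MH = (14.9895 + 3.0125 + 9.8094) / (35.3310 + 27.8586 + 24.4138) = 27.8115 / 87.6034 = 0.31747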